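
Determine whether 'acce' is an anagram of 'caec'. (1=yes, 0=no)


Sort characters of 'acce': 'acce'
Sort characters of 'caec': 'acce'
Sorted forms match -> they ARE anagrams
Result: 1

1


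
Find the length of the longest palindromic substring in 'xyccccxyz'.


Scanning 'xyccccxyz' for palindromic substrings.
Substring at positions 2-5: 'cccc'.
Check: reverse('cccc') = 'cccc' -> palindrome confirmed.
Neighbouring characters ('y' / 'x') break symmetry, so it cannot extend further.
No longer palindromic substring exists; longest length = 4

4


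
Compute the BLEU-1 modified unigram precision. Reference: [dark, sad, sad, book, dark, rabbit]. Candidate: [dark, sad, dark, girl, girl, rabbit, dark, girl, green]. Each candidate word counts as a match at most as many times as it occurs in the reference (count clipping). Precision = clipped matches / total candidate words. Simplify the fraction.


Reference word counts: {'book': 1, 'dark': 2, 'rabbit': 1, 'sad': 2}
Checking each candidate word (with clipping):
  'dark' -> in reference (ref count 2, used 1/2) -> match (matches: 1)
  'sad' -> in reference (ref count 2, used 1/2) -> match (matches: 2)
  'dark' -> in reference (ref count 2, used 2/2) -> match (matches: 3)
  'girl' -> not in reference -> no match (matches: 3)
  'girl' -> not in reference -> no match (matches: 3)
  'rabbit' -> in reference (ref count 1, used 1/1) -> match (matches: 4)
  'dark' -> ref count 2 already used up (2/2) -> clipped, no match (matches: 4)
  'girl' -> not in reference -> no match (matches: 4)
  'green' -> not in reference -> no match (matches: 4)
Clipped matches: 4, Candidate length: 9
Precision = 4/9

4/9


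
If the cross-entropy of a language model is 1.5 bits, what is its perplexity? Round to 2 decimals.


Perplexity formula: PP = 2^H
H = 1.5
PP = 2^1.5
Decompose: 2^1.5 = 2^1 * 2^0.5 = 2^1 * sqrt(2)
2^1 = 2, sqrt(2) ~ 1.4142136
PP ~ 2 * 1.4142136 = 2.8284272
Rounded to 2 decimals: 2.83

2.83


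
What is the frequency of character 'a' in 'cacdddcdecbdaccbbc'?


Scanning 'cacdddcdecbdaccbbc' for 'a':
  Position 1: 'a' -> MATCH (count: 1)
  Position 12: 'a' -> MATCH (count: 2)
Total occurrences of 'a': 2

2


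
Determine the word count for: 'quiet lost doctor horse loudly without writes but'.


Counting words by splitting on spaces:
  Word 1: 'quiet'
  Word 2: 'lost'
  Word 3: 'doctor'
  Word 4: 'horse'
  Word 5: 'loudly'
  Word 6: 'without'
  Word 7: 'writes'
  Word 8: 'but'
Total words: 8

8


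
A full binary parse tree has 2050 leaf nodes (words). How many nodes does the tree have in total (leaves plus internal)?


Leaf nodes (terminals): 2050
Internal nodes = n - 1 = 2050 - 1 = 2049
Total = leaves + internal = 2050 + 2049 = 4099

4099


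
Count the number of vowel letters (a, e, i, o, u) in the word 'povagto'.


Scanning each character of 'povagto':
  Position 1: 'p' -> consonant (running count: 0)
  Position 2: 'o' -> vowel (running count: 1)
  Position 3: 'v' -> consonant (running count: 1)
  Position 4: 'a' -> vowel (running count: 2)
  Position 5: 'g' -> consonant (running count: 2)
  Position 6: 't' -> consonant (running count: 2)
  Position 7: 'o' -> vowel (running count: 3)
Total vowels: 3

3


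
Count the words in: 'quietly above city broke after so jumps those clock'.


Counting words by splitting on spaces:
  Word 1: 'quietly'
  Word 2: 'above'
  Word 3: 'city'
  Word 4: 'broke'
  Word 5: 'after'
  Word 6: 'so'
  Word 7: 'jumps'
  Word 8: 'those'
  Word 9: 'clock'
Total words: 9

9


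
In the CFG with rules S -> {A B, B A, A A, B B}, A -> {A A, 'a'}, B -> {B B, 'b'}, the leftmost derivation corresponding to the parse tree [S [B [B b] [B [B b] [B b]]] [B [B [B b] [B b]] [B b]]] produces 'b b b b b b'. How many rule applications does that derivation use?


Every bracketed nonterminal node [X ...] in the tree is produced by exactly one rule application.
Reading the tree off as a leftmost derivation:
  Step 1: S  =>  B B   (applied S -> B B)
  Step 2: B B  =>  B B B   (applied B -> B B)
  Step 3: B B B  =>  b B B   (applied B -> b)
  Step 4: b B B  =>  b B B B   (applied B -> B B)
  Step 5: b B B B  =>  b b B B   (applied B -> b)
  Step 6: b b B B  =>  b b b B   (applied B -> b)
  Step 7: b b b B  =>  b b b B B   (applied B -> B B)
  Step 8: b b b B B  =>  b b b B B B   (applied B -> B B)
  Step 9: b b b B B B  =>  b b b b B B   (applied B -> b)
  Step 10: b b b b B B  =>  b b b b b B   (applied B -> b)
  Step 11: b b b b b B  =>  b b b b b b   (applied B -> b)
Final yield: b b b b b b
Total rewrite steps: 11

11


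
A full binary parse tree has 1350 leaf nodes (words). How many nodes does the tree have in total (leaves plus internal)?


Leaf nodes (terminals): 1350
Internal nodes = n - 1 = 1350 - 1 = 1349
Total = leaves + internal = 1350 + 1349 = 2699

2699


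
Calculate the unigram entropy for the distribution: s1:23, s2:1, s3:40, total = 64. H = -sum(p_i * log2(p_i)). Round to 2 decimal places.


Computing entropy H = -sum(p_i * log2(p_i)):
  s1: p = 23/64 = 0.3594, -p*log2(p) = 0.5306
  s2: p = 1/64 = 0.0156, -p*log2(p) = 0.0938
  s3: p = 40/64 = 0.6250, -p*log2(p) = 0.4238
H = sum of terms = 1.0482
Rounded to 2 decimals: 1.05

1.05


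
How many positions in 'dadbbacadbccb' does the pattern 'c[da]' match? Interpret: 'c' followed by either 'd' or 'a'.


Pattern: c[da] means 'c' followed by either 'd' or 'a'.
Scanning 'dadbbacadbccb' position-by-position:
  Pos 0: window 'da' -> no
  Pos 1: window 'ad' -> no
  Pos 2: window 'db' -> no
  Pos 3: window 'bb' -> no
  Pos 4: window 'ba' -> no
  Pos 5: window 'ac' -> no
  Pos 6: window 'ca' -> MATCH
  Pos 7: window 'ad' -> no
  Pos 8: window 'db' -> no
  Pos 9: window 'bc' -> no
  Pos 10: window 'cc' -> no
  Pos 11: window 'cb' -> no
  Pos 12: window 'b' -> no
Total matches: 1

1


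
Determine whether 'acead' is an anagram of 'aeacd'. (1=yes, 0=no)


Sort characters of 'acead': 'aacde'
Sort characters of 'aeacd': 'aacde'
Sorted forms match -> they ARE anagrams
Result: 1

1


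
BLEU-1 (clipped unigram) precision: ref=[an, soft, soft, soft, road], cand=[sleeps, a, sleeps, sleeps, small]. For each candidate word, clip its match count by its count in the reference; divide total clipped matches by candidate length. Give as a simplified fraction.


Reference word counts: {'an': 1, 'road': 1, 'soft': 3}
Checking each candidate word (with clipping):
  'sleeps' -> not in reference -> no match (matches: 0)
  'a' -> not in reference -> no match (matches: 0)
  'sleeps' -> not in reference -> no match (matches: 0)
  'sleeps' -> not in reference -> no match (matches: 0)
  'small' -> not in reference -> no match (matches: 0)
Clipped matches: 0, Candidate length: 5
Precision = 0/5 = 0

0


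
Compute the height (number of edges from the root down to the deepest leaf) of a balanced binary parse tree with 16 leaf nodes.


In a balanced binary tree with n leaves the deepest leaf is ceil(log2(n)) edges below the root.
log2(16) = 4.0000
ceil(4.0000) = 4
height (edges) = 4

4


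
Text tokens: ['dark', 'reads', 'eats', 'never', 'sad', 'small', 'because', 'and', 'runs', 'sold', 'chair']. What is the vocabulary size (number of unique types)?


Listing all tokens and tracking unique types:
  Token 1: 'dark' -> NEW (unique so far: 1)
  Token 2: 'reads' -> NEW (unique so far: 2)
  Token 3: 'eats' -> NEW (unique so far: 3)
  Token 4: 'never' -> NEW (unique so far: 4)
  Token 5: 'sad' -> NEW (unique so far: 5)
  Token 6: 'small' -> NEW (unique so far: 6)
  Token 7: 'because' -> NEW (unique so far: 7)
  Token 8: 'and' -> NEW (unique so far: 8)
  Token 9: 'runs' -> NEW (unique so far: 9)
  Token 10: 'sold' -> NEW (unique so far: 10)
  Token 11: 'chair' -> NEW (unique so far: 11)
Unique types: ('and', 'because', 'chair', 'dark', 'eats', 'never', 'reads', 'runs', 'sad', 'small', 'sold')
Vocabulary size: 11

11


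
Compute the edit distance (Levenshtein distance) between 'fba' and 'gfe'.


Building DP table for s1='fba' (len 3) and s2='gfe' (len 3):
       g  f  e
    0  1  2  3
  f 1  1  1  2
  b 2  2  2  2
  a 3  3  3  3
Edit distance = dp[3][3] = 3

3


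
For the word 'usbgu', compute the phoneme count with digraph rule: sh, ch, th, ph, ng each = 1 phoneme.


Parsing 'usbgu' greedily, digraphs first:
  'u' -> vowel phoneme (phonemes so far: 1)
  's' -> consonant phoneme (phonemes so far: 2)
  'b' -> consonant phoneme (phonemes so far: 3)
  'g' -> consonant phoneme (phonemes so far: 4)
  'u' -> vowel phoneme (phonemes so far: 5)
Total phonemes: 5

5


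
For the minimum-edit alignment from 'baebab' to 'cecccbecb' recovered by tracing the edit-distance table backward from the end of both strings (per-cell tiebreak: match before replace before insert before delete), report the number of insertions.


Edit distance = 7. Backtracking from cell (6, 9) with preference match > replace > insert > delete,
then listing the resulting alignment 'baebab' -> 'cecccbecb' left to right:
  Step 1: insert 'c' [insertion #1]
  Step 2: insert 'e' [insertion #2]
  Step 3: replace b->c
  Step 4: replace a->c
  Step 5: replace e->c
  Step 6: keep 'b'
  Step 7: insert 'e' [insertion #3]
  Step 8: replace a->c
  Step 9: keep 'b'
Total insertions: 3

3


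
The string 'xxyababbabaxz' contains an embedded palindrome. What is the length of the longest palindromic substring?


Scanning 'xxyababbabaxz' for palindromic substrings.
Substring at positions 3-10: 'ababbaba'.
Check: reverse('ababbaba') = 'ababbaba' -> palindrome confirmed.
Neighbouring characters ('y' / 'x') break symmetry, so it cannot extend further.
No longer palindromic substring exists; longest length = 8

8


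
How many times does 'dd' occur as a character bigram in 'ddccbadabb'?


Scanning 'ddccbadabb' for bigram 'dd':
  Position 0: 'dd' -> MATCH
  Position 1: 'dc' -> no
  Position 2: 'cc' -> no
  Position 3: 'cb' -> no
  Position 4: 'ba' -> no
  Position 5: 'ad' -> no
  Position 6: 'da' -> no
  Position 7: 'ab' -> no
  Position 8: 'bb' -> no
Total matches: 1

1


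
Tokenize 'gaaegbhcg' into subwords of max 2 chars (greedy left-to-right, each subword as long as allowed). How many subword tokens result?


'gaaegbhcg' has 9 characters.
Chunking with max size 2:
  Chunk 1: 'ga' (positions 0-1)
  Chunk 2: 'ae' (positions 2-3)
  Chunk 3: 'gb' (positions 4-5)
  Chunk 4: 'hc' (positions 6-7)
  Chunk 5: 'g' (positions 8-8)
Total chunks: ceil(9 / 2) = 5

5


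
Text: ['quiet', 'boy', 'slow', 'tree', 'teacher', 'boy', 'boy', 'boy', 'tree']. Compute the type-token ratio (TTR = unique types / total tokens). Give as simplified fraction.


Tokens: 9
Unique types: ('boy', 'quiet', 'slow', 'teacher', 'tree') = 5
TTR = 5/9
Already in lowest terms.

5/9


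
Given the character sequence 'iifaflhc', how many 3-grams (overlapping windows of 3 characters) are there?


String 'iifaflhc' has length L = 8.
Number of overlapping n-grams = L - n + 1
Substituting: 8 - 3 + 1 = 6

6


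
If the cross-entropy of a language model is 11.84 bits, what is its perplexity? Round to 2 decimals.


Perplexity formula: PP = 2^H
H = 11.84
PP = 2^11.84
Decompose: 2^11.84 = 2^11 * 2^0.84
2^11 = 2048, 2^0.84 ~ 1.7900501
PP ~ 2048 * 1.7900501 = 3666.0226048
Rounded to 2 decimals: 3666.02

3666.02


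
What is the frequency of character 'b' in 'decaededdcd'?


Scanning 'decaededdcd' for 'b':
  No matches found.
Total occurrences of 'b': 0

0


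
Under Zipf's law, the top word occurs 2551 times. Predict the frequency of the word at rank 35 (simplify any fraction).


Zipf's law: freq(rank) = f1 / rank
f1 = 2551, rank = 35
freq = 2551 / 35
GCD(2551, 35) = 1
Simplified: 2551/35

2551/35


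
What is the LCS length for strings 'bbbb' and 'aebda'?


DP table for LCS of 'bbbb' and 'aebda':
       a  e  b  d  a
    0  0  0  0  0  0
  b 0  0  0  1  1  1
  b 0  0  0  1  1  1
  b 0  0  0  1  1  1
  b 0  0  0  1  1  1
LCS: 'b'
LCS length = 1

1


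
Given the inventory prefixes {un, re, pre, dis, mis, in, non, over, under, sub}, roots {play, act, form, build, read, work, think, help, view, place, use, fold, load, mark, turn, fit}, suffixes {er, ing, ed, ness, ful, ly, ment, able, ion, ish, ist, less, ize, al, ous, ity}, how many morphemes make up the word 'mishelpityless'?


Segmenting 'mishelpityless' against the inventory:
  'mis' -> prefix (morpheme 1)
  'help' -> root (morpheme 2)
  'ity' -> suffix (morpheme 3)
  'less' -> suffix (morpheme 4)
Total morphemes: 4

4


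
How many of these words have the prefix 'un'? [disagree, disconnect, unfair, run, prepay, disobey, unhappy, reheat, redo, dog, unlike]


Checking each word for prefix 'un':
  'disagree' -> no (count: 0)
  'disconnect' -> no (count: 0)
  'unfair' -> YES, starts with 'un' (count: 1)
  'run' -> no (count: 1)
  'prepay' -> no (count: 1)
  'disobey' -> no (count: 1)
  'unhappy' -> YES, starts with 'un' (count: 2)
  'reheat' -> no (count: 2)
  'redo' -> no (count: 2)
  'dog' -> no (count: 2)
  'unlike' -> YES, starts with 'un' (count: 3)
Total with prefix 'un': 3

3


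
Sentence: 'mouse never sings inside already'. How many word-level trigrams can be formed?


Word trigrams from [5] words:
  Trigram 1: (mouse never sings)
  Trigram 2: (never sings inside)
  Trigram 3: (sings inside already)
Total word trigrams: 5 - 2 = 3

3


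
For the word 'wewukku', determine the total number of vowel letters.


Scanning each character of 'wewukku':
  Position 1: 'w' -> consonant (running count: 0)
  Position 2: 'e' -> vowel (running count: 1)
  Position 3: 'w' -> consonant (running count: 1)
  Position 4: 'u' -> vowel (running count: 2)
  Position 5: 'k' -> consonant (running count: 2)
  Position 6: 'k' -> consonant (running count: 2)
  Position 7: 'u' -> vowel (running count: 3)
Total vowels: 3

3


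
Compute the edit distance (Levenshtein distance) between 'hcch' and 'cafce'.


Building DP table for s1='hcch' (len 4) and s2='cafce' (len 5):
       c  a  f  c  e
    0  1  2  3  4  5
  h 1  1  2  3  4  5
  c 2  1  2  3  3  4
  c 3  2  2  3  3  4
  h 4  3  3  3  4  4
Edit distance = dp[4][5] = 4

4


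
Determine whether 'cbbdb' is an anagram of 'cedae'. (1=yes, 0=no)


Sort characters of 'cbbdb': 'bbbcd'
Sort characters of 'cedae': 'acdee'
Sorted forms differ -> they are NOT anagrams
Result: 0

0


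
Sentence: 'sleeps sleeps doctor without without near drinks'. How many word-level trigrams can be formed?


Word trigrams from [7] words:
  Trigram 1: (sleeps sleeps doctor)
  Trigram 2: (sleeps doctor without)
  Trigram 3: (doctor without without)
  Trigram 4: (without without near)
  Trigram 5: (without near drinks)
Total word trigrams: 7 - 2 = 5

5


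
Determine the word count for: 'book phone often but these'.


Counting words by splitting on spaces:
  Word 1: 'book'
  Word 2: 'phone'
  Word 3: 'often'
  Word 4: 'but'
  Word 5: 'these'
Total words: 5

5


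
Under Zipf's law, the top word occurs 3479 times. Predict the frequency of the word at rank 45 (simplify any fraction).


Zipf's law: freq(rank) = f1 / rank
f1 = 3479, rank = 45
freq = 3479 / 45
GCD(3479, 45) = 1
Simplified: 3479/45

3479/45


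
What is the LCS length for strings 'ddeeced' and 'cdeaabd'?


DP table for LCS of 'ddeeced' and 'cdeaabd':
       c  d  e  a  a  b  d
    0  0  0  0  0  0  0  0
  d 0  0  1  1  1  1  1  1
  d 0  0  1  1  1  1  1  2
  e 0  0  1  2  2  2  2  2
  e 0  0  1  2  2  2  2  2
  c 0  1  1  2  2  2  2  2
  e 0  1  1  2  2  2  2  2
  d 0  1  2  2  2  2  2  3
LCS: 'ded'
LCS length = 3

3


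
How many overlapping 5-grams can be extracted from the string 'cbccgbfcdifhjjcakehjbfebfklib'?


String 'cbccgbfcdifhjjcakehjbfebfklib' has length L = 29.
Number of overlapping n-grams = L - n + 1
Substituting: 29 - 5 + 1 = 25

25


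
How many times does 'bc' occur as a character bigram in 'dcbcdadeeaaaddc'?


Scanning 'dcbcdadeeaaaddc' for bigram 'bc':
  Position 0: 'dc' -> no
  Position 1: 'cb' -> no
  Position 2: 'bc' -> MATCH
  Position 3: 'cd' -> no
  Position 4: 'da' -> no
  Position 5: 'ad' -> no
  Position 6: 'de' -> no
  Position 7: 'ee' -> no
  Position 8: 'ea' -> no
  Position 9: 'aa' -> no
  Position 10: 'aa' -> no
  Position 11: 'ad' -> no
  Position 12: 'dd' -> no
  Position 13: 'dc' -> no
Total matches: 1

1


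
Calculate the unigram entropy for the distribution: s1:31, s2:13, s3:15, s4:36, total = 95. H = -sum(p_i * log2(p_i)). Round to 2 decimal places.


Computing entropy H = -sum(p_i * log2(p_i)):
  s1: p = 31/95 = 0.3263, -p*log2(p) = 0.5272
  s2: p = 13/95 = 0.1368, -p*log2(p) = 0.3927
  s3: p = 15/95 = 0.1579, -p*log2(p) = 0.4205
  s4: p = 36/95 = 0.3789, -p*log2(p) = 0.5305
H = sum of terms = 1.8709
Rounded to 2 decimals: 1.87

1.87


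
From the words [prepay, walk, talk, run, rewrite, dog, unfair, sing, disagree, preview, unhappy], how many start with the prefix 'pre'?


Checking each word for prefix 'pre':
  'prepay' -> YES, starts with 'pre' (count: 1)
  'walk' -> no (count: 1)
  'talk' -> no (count: 1)
  'run' -> no (count: 1)
  'rewrite' -> no (count: 1)
  'dog' -> no (count: 1)
  'unfair' -> no (count: 1)
  'sing' -> no (count: 1)
  'disagree' -> no (count: 1)
  'preview' -> YES, starts with 'pre' (count: 2)
  'unhappy' -> no (count: 2)
Total with prefix 'pre': 2

2


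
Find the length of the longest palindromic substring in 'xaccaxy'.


Scanning 'xaccaxy' for palindromic substrings.
Substring at positions 0-5: 'xaccax'.
Check: reverse('xaccax') = 'xaccax' -> palindrome confirmed.
Neighbouring characters ('-' / 'y') break symmetry, so it cannot extend further.
No longer palindromic substring exists; longest length = 6

6


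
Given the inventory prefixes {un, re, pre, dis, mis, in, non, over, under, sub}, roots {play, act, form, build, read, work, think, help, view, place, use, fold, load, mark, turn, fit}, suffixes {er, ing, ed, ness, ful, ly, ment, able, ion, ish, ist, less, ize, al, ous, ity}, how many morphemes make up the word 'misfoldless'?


Segmenting 'misfoldless' against the inventory:
  'mis' -> prefix (morpheme 1)
  'fold' -> root (morpheme 2)
  'less' -> suffix (morpheme 3)
Total morphemes: 3

3


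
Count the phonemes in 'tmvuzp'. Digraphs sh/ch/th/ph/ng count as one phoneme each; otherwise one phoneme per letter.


Parsing 'tmvuzp' greedily, digraphs first:
  't' -> consonant phoneme (phonemes so far: 1)
  'm' -> consonant phoneme (phonemes so far: 2)
  'v' -> consonant phoneme (phonemes so far: 3)
  'u' -> vowel phoneme (phonemes so far: 4)
  'z' -> consonant phoneme (phonemes so far: 5)
  'p' -> consonant phoneme (phonemes so far: 6)
Total phonemes: 6

6


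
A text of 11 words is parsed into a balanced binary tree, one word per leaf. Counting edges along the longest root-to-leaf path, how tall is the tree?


In a balanced binary tree with n leaves the deepest leaf is ceil(log2(n)) edges below the root.
log2(11) = 3.4594
ceil(3.4594) = 4
height (edges) = 4

4


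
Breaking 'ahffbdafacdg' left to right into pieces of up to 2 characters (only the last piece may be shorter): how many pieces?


'ahffbdafacdg' has 12 characters.
Chunking with max size 2:
  Chunk 1: 'ah' (positions 0-1)
  Chunk 2: 'ff' (positions 2-3)
  Chunk 3: 'bd' (positions 4-5)
  Chunk 4: 'af' (positions 6-7)
  Chunk 5: 'ac' (positions 8-9)
  Chunk 6: 'dg' (positions 10-11)
Total chunks: ceil(12 / 2) = 6

6


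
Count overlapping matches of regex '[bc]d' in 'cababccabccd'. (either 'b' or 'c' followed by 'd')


Pattern: [bc]d means either 'b' or 'c' followed by 'd'.
Scanning 'cababccabccd' position-by-position:
  Pos 0: window 'ca' -> no
  Pos 1: window 'ab' -> no
  Pos 2: window 'ba' -> no
  Pos 3: window 'ab' -> no
  Pos 4: window 'bc' -> no
  Pos 5: window 'cc' -> no
  Pos 6: window 'ca' -> no
  Pos 7: window 'ab' -> no
  Pos 8: window 'bc' -> no
  Pos 9: window 'cc' -> no
  Pos 10: window 'cd' -> MATCH
  Pos 11: window 'd' -> no
Total matches: 1

1


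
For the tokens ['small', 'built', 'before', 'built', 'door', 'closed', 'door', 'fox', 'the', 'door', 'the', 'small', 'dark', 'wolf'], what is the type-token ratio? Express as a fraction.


Tokens: 14
Unique types: ('before', 'built', 'closed', 'dark', 'door', 'fox', 'small', 'the', 'wolf') = 9
TTR = 9/14
Already in lowest terms.

9/14


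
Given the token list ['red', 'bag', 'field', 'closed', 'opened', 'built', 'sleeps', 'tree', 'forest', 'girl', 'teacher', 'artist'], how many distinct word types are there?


Listing all tokens and tracking unique types:
  Token 1: 'red' -> NEW (unique so far: 1)
  Token 2: 'bag' -> NEW (unique so far: 2)
  Token 3: 'field' -> NEW (unique so far: 3)
  Token 4: 'closed' -> NEW (unique so far: 4)
  Token 5: 'opened' -> NEW (unique so far: 5)
  Token 6: 'built' -> NEW (unique so far: 6)
  Token 7: 'sleeps' -> NEW (unique so far: 7)
  Token 8: 'tree' -> NEW (unique so far: 8)
  Token 9: 'forest' -> NEW (unique so far: 9)
  Token 10: 'girl' -> NEW (unique so far: 10)
  Token 11: 'teacher' -> NEW (unique so far: 11)
  Token 12: 'artist' -> NEW (unique so far: 12)
Unique types: ('artist', 'bag', 'built', 'closed', 'field', 'forest', 'girl', 'opened', 'red', 'sleeps', 'teacher', 'tree')
Vocabulary size: 12

12


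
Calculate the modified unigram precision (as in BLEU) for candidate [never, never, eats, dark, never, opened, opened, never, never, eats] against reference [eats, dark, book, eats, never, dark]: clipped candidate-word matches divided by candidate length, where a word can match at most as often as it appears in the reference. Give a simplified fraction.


Reference word counts: {'book': 1, 'dark': 2, 'eats': 2, 'never': 1}
Checking each candidate word (with clipping):
  'never' -> in reference (ref count 1, used 1/1) -> match (matches: 1)
  'never' -> ref count 1 already used up (1/1) -> clipped, no match (matches: 1)
  'eats' -> in reference (ref count 2, used 1/2) -> match (matches: 2)
  'dark' -> in reference (ref count 2, used 1/2) -> match (matches: 3)
  'never' -> ref count 1 already used up (1/1) -> clipped, no match (matches: 3)
  'opened' -> not in reference -> no match (matches: 3)
  'opened' -> not in reference -> no match (matches: 3)
  'never' -> ref count 1 already used up (1/1) -> clipped, no match (matches: 3)
  'never' -> ref count 1 already used up (1/1) -> clipped, no match (matches: 3)
  'eats' -> in reference (ref count 2, used 2/2) -> match (matches: 4)
Clipped matches: 4, Candidate length: 10
Precision = 4/10 = 2/5

2/5


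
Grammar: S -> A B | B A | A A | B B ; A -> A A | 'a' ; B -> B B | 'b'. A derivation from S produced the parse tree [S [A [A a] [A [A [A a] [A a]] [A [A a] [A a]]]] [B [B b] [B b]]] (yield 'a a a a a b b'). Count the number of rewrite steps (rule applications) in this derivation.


Every bracketed nonterminal node [X ...] in the tree is produced by exactly one rule application.
Reading the tree off as a leftmost derivation:
  Step 1: S  =>  A B   (applied S -> A B)
  Step 2: A B  =>  A A B   (applied A -> A A)
  Step 3: A A B  =>  a A B   (applied A -> a)
  Step 4: a A B  =>  a A A B   (applied A -> A A)
  Step 5: a A A B  =>  a A A A B   (applied A -> A A)
  Step 6: a A A A B  =>  a a A A B   (applied A -> a)
  Step 7: a a A A B  =>  a a a A B   (applied A -> a)
  Step 8: a a a A B  =>  a a a A A B   (applied A -> A A)
  Step 9: a a a A A B  =>  a a a a A B   (applied A -> a)
  Step 10: a a a a A B  =>  a a a a a B   (applied A -> a)
  Step 11: a a a a a B  =>  a a a a a B B   (applied B -> B B)
  Step 12: a a a a a B B  =>  a a a a a b B   (applied B -> b)
  Step 13: a a a a a b B  =>  a a a a a b b   (applied B -> b)
Final yield: a a a a a b b
Total rewrite steps: 13

13


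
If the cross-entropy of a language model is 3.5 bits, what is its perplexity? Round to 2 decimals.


Perplexity formula: PP = 2^H
H = 3.5
PP = 2^3.5
Decompose: 2^3.5 = 2^3 * 2^0.5 = 2^3 * sqrt(2)
2^3 = 8, sqrt(2) ~ 1.4142136
PP ~ 8 * 1.4142136 = 11.3137088
Rounded to 2 decimals: 11.31

11.31


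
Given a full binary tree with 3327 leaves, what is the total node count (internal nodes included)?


Leaf nodes (terminals): 3327
Internal nodes = n - 1 = 3327 - 1 = 3326
Total = leaves + internal = 3327 + 3326 = 6653

6653


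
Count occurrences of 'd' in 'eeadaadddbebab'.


Scanning 'eeadaadddbebab' for 'd':
  Position 3: 'd' -> MATCH (count: 1)
  Position 6: 'd' -> MATCH (count: 2)
  Position 7: 'd' -> MATCH (count: 3)
  Position 8: 'd' -> MATCH (count: 4)
Total occurrences of 'd': 4

4


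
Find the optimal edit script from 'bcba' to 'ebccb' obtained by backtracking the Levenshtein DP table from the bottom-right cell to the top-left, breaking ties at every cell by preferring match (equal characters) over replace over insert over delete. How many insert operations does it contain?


Edit distance = 3. Backtracking from cell (4, 5) with preference match > replace > insert > delete,
then listing the resulting alignment 'bcba' -> 'ebccb' left to right:
  Step 1: insert 'e' [insertion #1]
  Step 2: keep 'b'
  Step 3: keep 'c'
  Step 4: replace b->c
  Step 5: replace a->b
Total insertions: 1

1


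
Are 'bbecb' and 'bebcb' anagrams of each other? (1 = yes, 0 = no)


Sort characters of 'bbecb': 'bbbce'
Sort characters of 'bebcb': 'bbbce'
Sorted forms match -> they ARE anagrams
Result: 1

1


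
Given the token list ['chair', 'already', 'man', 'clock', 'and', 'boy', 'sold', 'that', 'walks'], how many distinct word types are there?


Listing all tokens and tracking unique types:
  Token 1: 'chair' -> NEW (unique so far: 1)
  Token 2: 'already' -> NEW (unique so far: 2)
  Token 3: 'man' -> NEW (unique so far: 3)
  Token 4: 'clock' -> NEW (unique so far: 4)
  Token 5: 'and' -> NEW (unique so far: 5)
  Token 6: 'boy' -> NEW (unique so far: 6)
  Token 7: 'sold' -> NEW (unique so far: 7)
  Token 8: 'that' -> NEW (unique so far: 8)
  Token 9: 'walks' -> NEW (unique so far: 9)
Unique types: ('already', 'and', 'boy', 'chair', 'clock', 'man', 'sold', 'that', 'walks')
Vocabulary size: 9

9


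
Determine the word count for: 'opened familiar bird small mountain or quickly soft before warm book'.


Counting words by splitting on spaces:
  Word 1: 'opened'
  Word 2: 'familiar'
  Word 3: 'bird'
  Word 4: 'small'
  Word 5: 'mountain'
  Word 6: 'or'
  Word 7: 'quickly'
  Word 8: 'soft'
  Word 9: 'before'
  Word 10: 'warm'
  Word 11: 'book'
Total words: 11

11


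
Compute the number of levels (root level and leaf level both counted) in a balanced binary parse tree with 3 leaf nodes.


In a balanced binary tree with n leaves the deepest leaf is ceil(log2(n)) edges below the root,
so counting node levels inclusive of root and leaves gives ceil(log2(n)) + 1 levels.
log2(3) = 1.5850
ceil(1.5850) = 2
levels = 2 + 1 = 3

3


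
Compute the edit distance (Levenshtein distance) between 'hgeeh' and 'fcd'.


Building DP table for s1='hgeeh' (len 5) and s2='fcd' (len 3):
       f  c  d
    0  1  2  3
  h 1  1  2  3
  g 2  2  2  3
  e 3  3  3  3
  e 4  4  4  4
  h 5  5  5  5
Edit distance = dp[5][3] = 5

5


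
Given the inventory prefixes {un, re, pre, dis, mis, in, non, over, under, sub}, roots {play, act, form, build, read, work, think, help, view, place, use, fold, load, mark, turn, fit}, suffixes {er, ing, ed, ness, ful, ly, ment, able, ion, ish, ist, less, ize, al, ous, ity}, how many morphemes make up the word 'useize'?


Segmenting 'useize' against the inventory:
  'use' -> root (morpheme 1)
  'ize' -> suffix (morpheme 2)
Total morphemes: 2

2


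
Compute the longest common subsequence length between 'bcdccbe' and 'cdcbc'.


DP table for LCS of 'bcdccbe' and 'cdcbc':
       c  d  c  b  c
    0  0  0  0  0  0
  b 0  0  0  0  1  1
  c 0  1  1  1  1  2
  d 0  1  2  2  2  2
  c 0  1  2  3  3  3
  c 0  1  2  3  3  4
  b 0  1  2  3  4  4
  e 0  1  2  3  4  4
LCS: 'cdcc'
LCS length = 4

4


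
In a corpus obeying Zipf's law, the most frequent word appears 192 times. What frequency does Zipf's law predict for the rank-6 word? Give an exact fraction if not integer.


Zipf's law: freq(rank) = f1 / rank
f1 = 192, rank = 6
freq = 192 / 6
= 32

32


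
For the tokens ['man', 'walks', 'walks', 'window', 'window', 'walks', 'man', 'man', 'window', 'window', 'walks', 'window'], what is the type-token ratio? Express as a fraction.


Tokens: 12
Unique types: ('man', 'walks', 'window') = 3
TTR = 3/12
Simplify: divide both by 3 -> 1/4
TTR = 1/4

1/4


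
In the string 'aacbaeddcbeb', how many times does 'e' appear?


Scanning 'aacbaeddcbeb' for 'e':
  Position 5: 'e' -> MATCH (count: 1)
  Position 10: 'e' -> MATCH (count: 2)
Total occurrences of 'e': 2

2


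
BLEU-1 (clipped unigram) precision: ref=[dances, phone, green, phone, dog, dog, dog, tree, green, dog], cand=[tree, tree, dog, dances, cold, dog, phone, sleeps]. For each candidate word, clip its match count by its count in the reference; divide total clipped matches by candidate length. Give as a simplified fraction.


Reference word counts: {'dances': 1, 'dog': 4, 'green': 2, 'phone': 2, 'tree': 1}
Checking each candidate word (with clipping):
  'tree' -> in reference (ref count 1, used 1/1) -> match (matches: 1)
  'tree' -> ref count 1 already used up (1/1) -> clipped, no match (matches: 1)
  'dog' -> in reference (ref count 4, used 1/4) -> match (matches: 2)
  'dances' -> in reference (ref count 1, used 1/1) -> match (matches: 3)
  'cold' -> not in reference -> no match (matches: 3)
  'dog' -> in reference (ref count 4, used 2/4) -> match (matches: 4)
  'phone' -> in reference (ref count 2, used 1/2) -> match (matches: 5)
  'sleeps' -> not in reference -> no match (matches: 5)
Clipped matches: 5, Candidate length: 8
Precision = 5/8

5/8


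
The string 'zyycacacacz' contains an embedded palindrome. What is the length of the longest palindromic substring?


Scanning 'zyycacacacz' for palindromic substrings.
Substring at positions 3-9: 'cacacac'.
Check: reverse('cacacac') = 'cacacac' -> palindrome confirmed.
Neighbouring characters ('y' / 'z') break symmetry, so it cannot extend further.
No longer palindromic substring exists; longest length = 7

7


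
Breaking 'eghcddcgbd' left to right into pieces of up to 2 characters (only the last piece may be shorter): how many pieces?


'eghcddcgbd' has 10 characters.
Chunking with max size 2:
  Chunk 1: 'eg' (positions 0-1)
  Chunk 2: 'hc' (positions 2-3)
  Chunk 3: 'dd' (positions 4-5)
  Chunk 4: 'cg' (positions 6-7)
  Chunk 5: 'bd' (positions 8-9)
Total chunks: ceil(10 / 2) = 5

5


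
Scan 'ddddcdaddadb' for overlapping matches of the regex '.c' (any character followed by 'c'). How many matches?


Pattern: .c means any character followed by 'c'.
Scanning 'ddddcdaddadb' position-by-position:
  Pos 0: window 'dd' -> no
  Pos 1: window 'dd' -> no
  Pos 2: window 'dd' -> no
  Pos 3: window 'dc' -> MATCH
  Pos 4: window 'cd' -> no
  Pos 5: window 'da' -> no
  Pos 6: window 'ad' -> no
  Pos 7: window 'dd' -> no
  Pos 8: window 'da' -> no
  Pos 9: window 'ad' -> no
  Pos 10: window 'db' -> no
  Pos 11: window 'b' -> no
Total matches: 1

1


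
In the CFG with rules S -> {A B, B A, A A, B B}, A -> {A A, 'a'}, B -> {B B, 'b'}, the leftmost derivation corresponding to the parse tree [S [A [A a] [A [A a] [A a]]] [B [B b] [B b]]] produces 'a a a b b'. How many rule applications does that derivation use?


Every bracketed nonterminal node [X ...] in the tree is produced by exactly one rule application.
Reading the tree off as a leftmost derivation:
  Step 1: S  =>  A B   (applied S -> A B)
  Step 2: A B  =>  A A B   (applied A -> A A)
  Step 3: A A B  =>  a A B   (applied A -> a)
  Step 4: a A B  =>  a A A B   (applied A -> A A)
  Step 5: a A A B  =>  a a A B   (applied A -> a)
  Step 6: a a A B  =>  a a a B   (applied A -> a)
  Step 7: a a a B  =>  a a a B B   (applied B -> B B)
  Step 8: a a a B B  =>  a a a b B   (applied B -> b)
  Step 9: a a a b B  =>  a a a b b   (applied B -> b)
Final yield: a a a b b
Total rewrite steps: 9

9


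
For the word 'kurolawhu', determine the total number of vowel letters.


Scanning each character of 'kurolawhu':
  Position 1: 'k' -> consonant (running count: 0)
  Position 2: 'u' -> vowel (running count: 1)
  Position 3: 'r' -> consonant (running count: 1)
  Position 4: 'o' -> vowel (running count: 2)
  Position 5: 'l' -> consonant (running count: 2)
  Position 6: 'a' -> vowel (running count: 3)
  Position 7: 'w' -> consonant (running count: 3)
  Position 8: 'h' -> consonant (running count: 3)
  Position 9: 'u' -> vowel (running count: 4)
Total vowels: 4

4


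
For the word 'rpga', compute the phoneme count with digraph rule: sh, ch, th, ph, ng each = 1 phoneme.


Parsing 'rpga' greedily, digraphs first:
  'r' -> consonant phoneme (phonemes so far: 1)
  'p' -> consonant phoneme (phonemes so far: 2)
  'g' -> consonant phoneme (phonemes so far: 3)
  'a' -> vowel phoneme (phonemes so far: 4)
Total phonemes: 4

4


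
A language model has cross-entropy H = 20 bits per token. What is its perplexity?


Perplexity formula: PP = 2^H
H = 20
PP = 2^20
PP = 2^20 = 1048576

1048576


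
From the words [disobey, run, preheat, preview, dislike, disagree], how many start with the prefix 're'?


Checking each word for prefix 're':
  'disobey' -> no (count: 0)
  'run' -> no (count: 0)
  'preheat' -> no (count: 0)
  'preview' -> no (count: 0)
  'dislike' -> no (count: 0)
  'disagree' -> no (count: 0)
Total with prefix 're': 0

0


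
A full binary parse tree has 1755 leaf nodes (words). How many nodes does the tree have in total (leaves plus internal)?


Leaf nodes (terminals): 1755
Internal nodes = n - 1 = 1755 - 1 = 1754
Total = leaves + internal = 1755 + 1754 = 3509

3509


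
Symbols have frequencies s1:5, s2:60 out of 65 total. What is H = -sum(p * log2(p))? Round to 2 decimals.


Computing entropy H = -sum(p_i * log2(p_i)):
  s1: p = 5/65 = 0.0769, -p*log2(p) = 0.2846
  s2: p = 60/65 = 0.9231, -p*log2(p) = 0.1066
H = sum of terms = 0.3912
Rounded to 2 decimals: 0.39

0.39


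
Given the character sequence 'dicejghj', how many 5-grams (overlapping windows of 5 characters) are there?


String 'dicejghj' has length L = 8.
Number of overlapping n-grams = L - n + 1
Substituting: 8 - 5 + 1 = 4

4


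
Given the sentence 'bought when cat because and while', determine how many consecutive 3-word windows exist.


Word trigrams from [6] words:
  Trigram 1: (bought when cat)
  Trigram 2: (when cat because)
  Trigram 3: (cat because and)
  Trigram 4: (because and while)
Total word trigrams: 6 - 2 = 4

4


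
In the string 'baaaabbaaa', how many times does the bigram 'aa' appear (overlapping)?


Scanning 'baaaabbaaa' for bigram 'aa':
  Position 0: 'ba' -> no
  Position 1: 'aa' -> MATCH
  Position 2: 'aa' -> MATCH
  Position 3: 'aa' -> MATCH
  Position 4: 'ab' -> no
  Position 5: 'bb' -> no
  Position 6: 'ba' -> no
  Position 7: 'aa' -> MATCH
  Position 8: 'aa' -> MATCH
Total matches: 5

5


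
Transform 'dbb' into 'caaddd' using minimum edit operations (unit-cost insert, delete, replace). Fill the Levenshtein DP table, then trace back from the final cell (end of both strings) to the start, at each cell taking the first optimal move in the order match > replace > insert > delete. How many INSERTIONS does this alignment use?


Edit distance = 5. Backtracking from cell (3, 6) with preference match > replace > insert > delete,
then listing the resulting alignment 'dbb' -> 'caaddd' left to right:
  Step 1: insert 'c' [insertion #1]
  Step 2: insert 'a' [insertion #2]
  Step 3: insert 'a' [insertion #3]
  Step 4: keep 'd'
  Step 5: replace b->d
  Step 6: replace b->d
Total insertions: 3

3


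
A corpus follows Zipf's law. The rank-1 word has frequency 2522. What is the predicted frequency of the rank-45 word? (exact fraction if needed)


Zipf's law: freq(rank) = f1 / rank
f1 = 2522, rank = 45
freq = 2522 / 45
GCD(2522, 45) = 1
Simplified: 2522/45

2522/45


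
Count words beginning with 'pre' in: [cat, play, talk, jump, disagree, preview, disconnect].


Checking each word for prefix 'pre':
  'cat' -> no (count: 0)
  'play' -> no (count: 0)
  'talk' -> no (count: 0)
  'jump' -> no (count: 0)
  'disagree' -> no (count: 0)
  'preview' -> YES, starts with 'pre' (count: 1)
  'disconnect' -> no (count: 1)
Total with prefix 'pre': 1

1


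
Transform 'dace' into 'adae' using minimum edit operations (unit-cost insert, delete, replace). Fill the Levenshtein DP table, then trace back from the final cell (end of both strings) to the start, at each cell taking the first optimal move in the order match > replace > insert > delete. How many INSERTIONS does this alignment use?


Edit distance = 2. Backtracking from cell (4, 4) with preference match > replace > insert > delete,
then listing the resulting alignment 'dace' -> 'adae' left to right:
  Step 1: insert 'a' [insertion #1]
  Step 2: keep 'd'
  Step 3: keep 'a'
  Step 4: delete 'c'
  Step 5: keep 'e'
Total insertions: 1

1


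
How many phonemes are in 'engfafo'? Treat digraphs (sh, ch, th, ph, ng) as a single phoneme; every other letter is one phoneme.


Parsing 'engfafo' greedily, digraphs first:
  'e' -> vowel phoneme (phonemes so far: 1)
  'ng' -> digraph (1 consonant phoneme) (phonemes so far: 2)
  'f' -> consonant phoneme (phonemes so far: 3)
  'a' -> vowel phoneme (phonemes so far: 4)
  'f' -> consonant phoneme (phonemes so far: 5)
  'o' -> vowel phoneme (phonemes so far: 6)
Total phonemes: 6

6


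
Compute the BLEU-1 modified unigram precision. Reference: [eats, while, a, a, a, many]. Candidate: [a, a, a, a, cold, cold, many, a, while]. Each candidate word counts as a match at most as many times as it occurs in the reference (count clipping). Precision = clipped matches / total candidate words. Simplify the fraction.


Reference word counts: {'a': 3, 'eats': 1, 'many': 1, 'while': 1}
Checking each candidate word (with clipping):
  'a' -> in reference (ref count 3, used 1/3) -> match (matches: 1)
  'a' -> in reference (ref count 3, used 2/3) -> match (matches: 2)
  'a' -> in reference (ref count 3, used 3/3) -> match (matches: 3)
  'a' -> ref count 3 already used up (3/3) -> clipped, no match (matches: 3)
  'cold' -> not in reference -> no match (matches: 3)
  'cold' -> not in reference -> no match (matches: 3)
  'many' -> in reference (ref count 1, used 1/1) -> match (matches: 4)
  'a' -> ref count 3 already used up (3/3) -> clipped, no match (matches: 4)
  'while' -> in reference (ref count 1, used 1/1) -> match (matches: 5)
Clipped matches: 5, Candidate length: 9
Precision = 5/9

5/9


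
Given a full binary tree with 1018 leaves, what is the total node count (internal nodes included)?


Leaf nodes (terminals): 1018
Internal nodes = n - 1 = 1018 - 1 = 1017
Total = leaves + internal = 1018 + 1017 = 2035

2035


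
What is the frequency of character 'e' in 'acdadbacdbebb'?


Scanning 'acdadbacdbebb' for 'e':
  Position 10: 'e' -> MATCH (count: 1)
Total occurrences of 'e': 1

1


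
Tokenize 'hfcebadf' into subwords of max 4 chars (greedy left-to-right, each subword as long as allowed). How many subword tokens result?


'hfcebadf' has 8 characters.
Chunking with max size 4:
  Chunk 1: 'hfce' (positions 0-3)
  Chunk 2: 'badf' (positions 4-7)
Total chunks: ceil(8 / 4) = 2

2


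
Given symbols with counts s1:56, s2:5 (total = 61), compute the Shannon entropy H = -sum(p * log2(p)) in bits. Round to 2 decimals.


Computing entropy H = -sum(p_i * log2(p_i)):
  s1: p = 56/61 = 0.9180, -p*log2(p) = 0.1133
  s2: p = 5/61 = 0.0820, -p*log2(p) = 0.2958
H = sum of terms = 0.4091
Rounded to 2 decimals: 0.41

0.41


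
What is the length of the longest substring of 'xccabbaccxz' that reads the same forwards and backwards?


Scanning 'xccabbaccxz' for palindromic substrings.
Substring at positions 0-9: 'xccabbaccx'.
Check: reverse('xccabbaccx') = 'xccabbaccx' -> palindrome confirmed.
Neighbouring characters ('-' / 'z') break symmetry, so it cannot extend further.
No longer palindromic substring exists; longest length = 10

10


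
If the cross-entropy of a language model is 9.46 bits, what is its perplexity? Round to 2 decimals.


Perplexity formula: PP = 2^H
H = 9.46
PP = 2^9.46
Decompose: 2^9.46 = 2^9 * 2^0.46
2^9 = 512, 2^0.46 ~ 1.3755418
PP ~ 512 * 1.3755418 = 704.2774016
Rounded to 2 decimals: 704.28

704.28
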